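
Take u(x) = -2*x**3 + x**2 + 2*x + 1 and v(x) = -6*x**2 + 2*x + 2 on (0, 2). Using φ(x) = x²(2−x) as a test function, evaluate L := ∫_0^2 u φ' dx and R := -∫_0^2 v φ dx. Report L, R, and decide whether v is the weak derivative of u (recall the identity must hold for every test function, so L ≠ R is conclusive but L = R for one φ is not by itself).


LHS = 104/15, RHS = 104/15. Yes, v = u' weakly.

u(x) = -2*x**3 + x**2 + 2*x + 1, classical derivative u'(x) = -6*x**2 + 2*x + 2.
φ(x) = x²(2−x), so φ'(x) = x*(4 - 3*x).
Note φ(0) = φ(2) = 0, so the boundary term u·φ vanishes.
LHS = ∫_0^2 u(x) φ'(x) dx = ∫_0^2 (6*x^5 - 11*x^4 - 2*x^3 + 5*x^2 + 4*x) dx. Term by term:
  ∫_0^2 6*x^5 dx = 64;  ∫_0^2 -11*x^4 dx = -352/5;  ∫_0^2 -2*x^3 dx = -8;
  ∫_0^2 5*x^2 dx = 40/3;  ∫_0^2 4*x dx = 8.
Sum: 64 − 352/5 − 8 + 40/3 + 8 = 104/15.
So LHS = 104/15.
∫_0^2 v(x) φ(x) dx = ∫_0^2 (6*x^5 - 14*x^4 + 2*x^3 + 4*x^2) dx. Term by term:
  ∫_0^2 6*x^5 dx = 64;  ∫_0^2 -14*x^4 dx = -448/5;  ∫_0^2 2*x^3 dx = 8;
  ∫_0^2 4*x^2 dx = 32/3.
Sum: 64 − 448/5 + 8 + 32/3 = -104/15.
So RHS = -∫_0^2 v(x) φ(x) dx = 104/15.
LHS = RHS, so the identity holds for this test φ.
Moreover u is smooth here and v(x) = u'(x) = -6*x**2 + 2*x + 2 pointwise, so the identity holds for every test function. Hence v is the weak derivative of u.


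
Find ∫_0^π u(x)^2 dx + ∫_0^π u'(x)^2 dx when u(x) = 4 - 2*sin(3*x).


||u||_{H^1(0,π)}^2 = -32/3 + 36*π

u'(x) = -6*cos(3*x).
Expand u² and (u')² and integrate term by term on (0, π), using: for integers n ≥ 1, ∫_0^π sin²(nx) dx = ∫_0^π cos²(nx) dx = π/2; for n ≠ n', ∫_0^π sin(nx)sin(n'x) dx = ∫_0^π cos(nx)cos(n'x) dx = 0; and by product-to-sum, ∫_0^π sin(nx)cos(n'x) dx = ½∫_0^π [sin((n+n')x) + sin((n−n')x)] dx, which is 0 when n+n' is even and 2n/(n²−n'²) when n+n' is odd (it need not vanish on (0, π)). For the constant mode: ∫_0^π 1 dx = π, ∫_0^π cos(nx) dx = 0, ∫_0^π sin(nx) dx = (1−(−1)^n)/n.
  u² squared terms: (4)²·∫1 dx = 16·π = 16*π;  (-2)²·∫sin(3x)² dx = 4·π/2 = 2*π.
  u² cross terms: 2·(4)·(-2)·∫1·sin(3x) dx = -16·(2/3) = -32/3.
  So ∫_0^π u² dx = 16*π + 2*π − 32/3 = -32/3 + 18*π.
  (u')² squared terms: (-6)²·∫cos(3x)² dx = 36·π/2 = 18*π.
  So ∫_0^π (u')² dx = 18*π.
||u||_{H^1}^2 = (-32/3 + 18*π) + (18*π) = -32/3 + 36*π.


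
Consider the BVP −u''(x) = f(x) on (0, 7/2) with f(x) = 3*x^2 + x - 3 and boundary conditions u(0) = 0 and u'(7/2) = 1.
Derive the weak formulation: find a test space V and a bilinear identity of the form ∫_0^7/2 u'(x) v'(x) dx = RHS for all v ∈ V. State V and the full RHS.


V = {v ∈ H^1(0, 7/2) : v(0) = 0} (test functions vanish at x = 0 where u is specified); weak form: ∫_0^7/2 u'v' dx = ∫_0^7/2 (3*x^2 + x - 3) v dx + v(7/2) for all v ∈ V.

Multiply both sides by a test function v and integrate from 0 to 7/2:
  ∫_0^7/2 −u''(x) v(x) dx = ∫_0^7/2 f(x) v(x) dx.
Integrate the LHS by parts once:
  ∫_0^7/2 −u'' v dx = −[u'(x) v(x)]_0^7/2 + ∫_0^7/2 u'(x) v'(x) dx.
Thus ∫_0^7/2 u'(x) v'(x) dx = ∫_0^7/2 f(x) v(x) dx + [u'(x) v(x)]_0^7/2.
Choose V so that boundary terms are either known or forced to vanish.
Mixed BC: u(0) = 0 (Dirichlet) and u'(7/2) = 1 (Neumann). Define V = {v ∈ H^1(0, 7/2) : v(0) = 0}. Then [u' v]_0^7/2 = u'(7/2)·v(7/2) − u'(0)·0 = v(7/2).
Weak formulation: find u (satisfying any essential BC) such that ∫_0^7/2 u'(x) v'(x) dx = ∫_0^7/2 f v dx + v(7/2) for all v ∈ V (Dirichlet at 0 absorbed into V; Neumann datum at x = 7/2 contributes the boundary term).
Substituting f(x) = 3*x^2 + x - 3, the right-hand side is ∫_0^7/2 (3*x^2 + x - 3) v dx + v(7/2).


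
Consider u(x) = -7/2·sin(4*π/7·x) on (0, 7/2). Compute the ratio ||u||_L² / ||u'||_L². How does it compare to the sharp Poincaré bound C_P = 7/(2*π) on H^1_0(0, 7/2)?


||u||_L² / ||u'||_L² = 7/(4*π) < C_P = 7/(2*π).

u(x) = -7/2·sin(4*π/7·x), so u'(x) = -2*π*cos(4*π*x/7).
Writing u(x) = A·sin(kπx/L) with A = -7/2 and k = 2, use ∫_0^L sin²(kπx/L) dx = L/2 and ∫_0^L cos²(kπx/L) dx = L/2.
u² = 49/4·sin²(4*π/7·x) and (u')² = 4*π^2·cos²(4*π/7·x), and each of sin², cos² integrates to L/2 = 7/4 over (0, 7/2).
∫_0^7/2 u² dx = 343/16, so ||u||_L² = 7*sqrt(7)/4.
∫_0^7/2 (u')² dx = 7*π^2, so ||u'||_L² = sqrt(7)*π.
Ratio ||u||_L² / ||u'||_L² = 7/(4*π).
Sharp Poincaré constant on H^1_0(0, 7/2) is C_P = L/π = 7/(2*π), achieved by sin(2*π/7·x).
This is the k = 2 harmonic; the ratio L/(kπ) is strictly less than C_P = L/π, consistent with the sharp inequality ||u||_L² ≤ C_P ||u'||_L².


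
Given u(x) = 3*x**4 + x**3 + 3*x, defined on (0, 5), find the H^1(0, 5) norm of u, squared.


||u||_{H^1}^2 = 115375885/28

The H^1 norm (squared) on an interval (0, L) is
  ||u||_{H^1}^2 = ∫_0^L u(x)^2 dx + ∫_0^L u'(x)^2 dx.
Compute u'(x) = 12*x**3 + 3*x**2 + 3.
Then u(x)^2 = 9*x**8 + 6*x**7 + x**6 + 18*x**5 + 6*x**4 + 9*x**2 and u'(x)^2 = 144*x**6 + 72*x**5 + 9*x**4 + 72*x**3 + 18*x**2 + 9.
Integrate each monomial from 0 to 5 using ∫_0^5 c·x^n dx = c·5^(n+1)/(n+1):
  ∫_0^5 u(x)^2 dx = ∫_0^5 (9*x^8 + 6*x^7 + x^6 + 18*x^5 + 6*x^4 + 9*x^2) dx. Term by term:
    ∫_0^5 9*x^8 dx = 1953125;  ∫_0^5 6*x^7 dx = 1171875/4;  ∫_0^5 x^6 dx = 78125/7;
    ∫_0^5 18*x^5 dx = 46875;  ∫_0^5 6*x^4 dx = 3750;  ∫_0^5 9*x^2 dx = 375.
  Sum: 1953125 + 1171875/4 + 78125/7 + 46875 + 3750 + 375 = 64631125/28.
  ∫_0^5 u'(x)^2 dx = ∫_0^5 (144*x^6 + 72*x^5 + 9*x^4 + 72*x^3 + 18*x^2 + 9) dx. Term by term:
    ∫_0^5 144*x^6 dx = 11250000/7;  ∫_0^5 72*x^5 dx = 187500;  ∫_0^5 9*x^4 dx = 5625;
    ∫_0^5 72*x^3 dx = 11250;  ∫_0^5 18*x^2 dx = 750;  ∫_0^5 9 dx = 45.
  Sum: 11250000/7 + 187500 + 5625 + 11250 + 750 + 45 = 12686190/7.
Adding: ||u||_{H^1}^2 = 64631125/28 + 12686190/7 = 115375885/28.


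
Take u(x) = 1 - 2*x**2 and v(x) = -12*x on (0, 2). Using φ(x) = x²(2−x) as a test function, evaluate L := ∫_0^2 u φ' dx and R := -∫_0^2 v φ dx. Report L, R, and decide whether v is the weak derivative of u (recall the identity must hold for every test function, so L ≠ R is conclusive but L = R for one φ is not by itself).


LHS = 32/5, RHS = 96/5. No, v is not the weak derivative of u.

u(x) = 1 - 2*x**2, classical derivative u'(x) = -4*x.
φ(x) = x²(2−x), so φ'(x) = x*(4 - 3*x).
Note φ(0) = φ(2) = 0, so the boundary term u·φ vanishes.
LHS = ∫_0^2 u(x) φ'(x) dx = ∫_0^2 (6*x^4 - 8*x^3 - 3*x^2 + 4*x) dx. Term by term:
  ∫_0^2 6*x^4 dx = 192/5;  ∫_0^2 -8*x^3 dx = -32;  ∫_0^2 -3*x^2 dx = -8;
  ∫_0^2 4*x dx = 8.
Sum: 192/5 − 32 − 8 + 8 = 32/5.
So LHS = 32/5.
∫_0^2 v(x) φ(x) dx = ∫_0^2 (12*x^4 - 24*x^3) dx. Term by term:
  ∫_0^2 12*x^4 dx = 384/5;  ∫_0^2 -24*x^3 dx = -96.
Sum: 384/5 − 96 = -96/5.
So RHS = -∫_0^2 v(x) φ(x) dx = 96/5.
LHS − RHS = -64/5 ≠ 0, so the identity fails.
(For a valid weak derivative the identity must hold for EVERY test function, in particular this one. The failure shows v is NOT the weak derivative of u.)
Correct weak derivative would be u'(x) = -4*x.


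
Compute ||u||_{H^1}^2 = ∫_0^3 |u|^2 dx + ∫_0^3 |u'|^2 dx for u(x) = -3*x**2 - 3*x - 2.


||u||_{H^1}^2 = 15699/10

The H^1 norm (squared) on an interval (0, L) is
  ||u||_{H^1}^2 = ∫_0^L u(x)^2 dx + ∫_0^L u'(x)^2 dx.
Compute u'(x) = -6*x - 3.
Then u(x)^2 = 9*x**4 + 18*x**3 + 21*x**2 + 12*x + 4 and u'(x)^2 = 36*x**2 + 36*x + 9.
Integrate each monomial from 0 to 3 using ∫_0^3 c·x^n dx = c·3^(n+1)/(n+1):
  ∫_0^3 u(x)^2 dx = ∫_0^3 (9*x^4 + 18*x^3 + 21*x^2 + 12*x + 4) dx. Term by term:
    ∫_0^3 9*x^4 dx = 2187/5;  ∫_0^3 18*x^3 dx = 729/2;  ∫_0^3 21*x^2 dx = 189;
    ∫_0^3 12*x dx = 54;  ∫_0^3 4 dx = 12.
  Sum: 2187/5 + 729/2 + 189 + 54 + 12 = 10569/10.
  ∫_0^3 u'(x)^2 dx = ∫_0^3 (36*x^2 + 36*x + 9) dx. Term by term:
    ∫_0^3 36*x^2 dx = 324;  ∫_0^3 36*x dx = 162;  ∫_0^3 9 dx = 27.
  Sum: 324 + 162 + 27 = 513.
Adding: ||u||_{H^1}^2 = 10569/10 + 513 = 15699/10.


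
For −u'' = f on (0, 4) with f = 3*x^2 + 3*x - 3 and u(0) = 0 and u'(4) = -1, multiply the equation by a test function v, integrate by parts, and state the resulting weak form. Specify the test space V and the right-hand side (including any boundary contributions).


V = {v ∈ H^1(0, 4) : v(0) = 0} (test functions vanish at x = 0 where u is specified); weak form: ∫_0^4 u'v' dx = ∫_0^4 (3*x^2 + 3*x - 3) v dx − v(4) for all v ∈ V.

Multiply both sides by a test function v and integrate from 0 to 4:
  ∫_0^4 −u''(x) v(x) dx = ∫_0^4 f(x) v(x) dx.
Integrate the LHS by parts once:
  ∫_0^4 −u'' v dx = −[u'(x) v(x)]_0^4 + ∫_0^4 u'(x) v'(x) dx.
Thus ∫_0^4 u'(x) v'(x) dx = ∫_0^4 f(x) v(x) dx + [u'(x) v(x)]_0^4.
Choose V so that boundary terms are either known or forced to vanish.
Mixed BC: u(0) = 0 (Dirichlet) and u'(4) = -1 (Neumann). Define V = {v ∈ H^1(0, 4) : v(0) = 0}. Then [u' v]_0^4 = u'(4)·v(4) − u'(0)·0 = − v(4).
Weak formulation: find u (satisfying any essential BC) such that ∫_0^4 u'(x) v'(x) dx = ∫_0^4 f v dx − v(4) for all v ∈ V (Dirichlet at 0 absorbed into V; Neumann datum at x = 4 contributes the boundary term).
Substituting f(x) = 3*x^2 + 3*x - 3, the right-hand side is ∫_0^4 (3*x^2 + 3*x - 3) v dx − v(4).


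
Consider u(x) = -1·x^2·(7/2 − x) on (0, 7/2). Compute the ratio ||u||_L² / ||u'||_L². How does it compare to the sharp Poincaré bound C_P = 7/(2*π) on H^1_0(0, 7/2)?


||u||_L² / ||u'||_L² = sqrt(14)/4 < C_P = 7/(2*π).

u(x) = -1·x^2·(7/2 − x), so u'(x) = x*(3*x - 7).
u(x) = -1·x^2·(7/2 − x) vanishes at x = 0 and x = 7/2, so u ∈ H^1_0(0, 7/2). Differentiate via the product rule and integrate the resulting polynomials term by term.
  ∫_0^7/2 u² dx = ∫_0^7/2 (x^6 - 7*x^5 + 49*x^4/4) dx. Term by term:
    ∫_0^7/2 x^6 dx = 117649/128;  ∫_0^7/2 -7*x^5 dx = -823543/384;  ∫_0^7/2 49*x^4/4 dx = 823543/640.
  Sum: 117649/128 − 823543/384 + 823543/640 = 117649/1920.
  ∫_0^7/2 (u')² dx = ∫_0^7/2 (9*x^4 - 42*x^3 + 49*x^2) dx. Term by term:
    ∫_0^7/2 9*x^4 dx = 151263/160;  ∫_0^7/2 -42*x^3 dx = -50421/32;  ∫_0^7/2 49*x^2 dx = 16807/24.
  Sum: 151263/160 − 50421/32 + 16807/24 = 16807/240.
∫_0^7/2 u² dx = 117649/1920, so ||u||_L² = 343*sqrt(30)/240.
∫_0^7/2 (u')² dx = 16807/240, so ||u'||_L² = 49*sqrt(105)/60.
Ratio ||u||_L² / ||u'||_L² = sqrt(14)/4.
Sharp Poincaré constant on H^1_0(0, 7/2) is C_P = L/π = 7/(2*π), achieved by sin(2*π/7·x).
A polynomial bump cannot attain the sharp Poincaré constant (only the first sine eigenfunction does), so the ratio is strictly less than C_P, consistent with ||u||_L² ≤ C_P ||u'||_L².


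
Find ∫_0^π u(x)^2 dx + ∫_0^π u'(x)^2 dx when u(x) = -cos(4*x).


||u||_{H^1(0,π)}^2 = 17*π/2

u'(x) = 4*sin(4*x).
Expand u² and (u')² and integrate term by term on (0, π), using: for integers n ≥ 1, ∫_0^π sin²(nx) dx = ∫_0^π cos²(nx) dx = π/2; for n ≠ n', ∫_0^π sin(nx)sin(n'x) dx = ∫_0^π cos(nx)cos(n'x) dx = 0; and by product-to-sum, ∫_0^π sin(nx)cos(n'x) dx = ½∫_0^π [sin((n+n')x) + sin((n−n')x)] dx, which is 0 when n+n' is even and 2n/(n²−n'²) when n+n' is odd (it need not vanish on (0, π)).
  u² squared terms: (-1)²·∫cos(4x)² dx = 1·π/2 = π/2.
  So ∫_0^π u² dx = π/2.
  (u')² squared terms: (4)²·∫sin(4x)² dx = 16·π/2 = 8*π.
  So ∫_0^π (u')² dx = 8*π.
||u||_{H^1}^2 = (π/2) + (8*π) = 17*π/2.


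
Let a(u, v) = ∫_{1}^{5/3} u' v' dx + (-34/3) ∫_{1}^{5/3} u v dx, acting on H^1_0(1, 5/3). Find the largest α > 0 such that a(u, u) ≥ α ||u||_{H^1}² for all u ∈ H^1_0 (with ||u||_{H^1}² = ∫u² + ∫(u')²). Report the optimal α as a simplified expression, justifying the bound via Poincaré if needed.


α = (-136 + 27*π^2)/(3*(4 + 9*π^2))

Coercivity of a(·,·) on H^1_0(1, 5/3) means a(u, u) ≥ α ||u||_{H^1}² for every u ∈ H^1_0.
The interval has length L = 2/3, and Poincaré/coercivity depend only on L. Here a(u, u) = ∫(u')² + (-34/3)·∫u².
Here c = -34/3 < 0 with |c| < (π/L)² = 9*π^2/4, so coercivity still holds. The condition a(u,u) ≥ α||u||_{H^1}² reads (1−α)∫(u')² ≥ (α−c)∫u². Any admissible α is ≤ 1 (rapidly oscillating u have ∫u²/∫(u')² → 0), and α = 1 would force 0 ≥ (1−c)∫u², impossible since c < 1; so 1−α > 0. By the sharp Poincaré inequality on H^1_0 of an interval of length L, ∫(u')² ≥ (π/L)²∫u² with equality for the first sine mode sin(π(x−x₀)/L) (x₀ the left endpoint), so the inequality holds for all u iff (1−α)(π/L)² ≥ α − c, i.e. α ≤ ((π/L)² + c)/((π/L)² + 1) = (1 + c(L/π)²)/(1 + (L/π)²). (Direct route, valid since c ≤ 0: Poincaré gives c∫u² ≥ c(L/π)²∫(u')², so a(u,u) ≥ (1 + c(L/π)²)∫(u')², while ||u||_{H^1}² ≤ (1 + (L/π)²)∫(u')²; dividing yields the same α.) With (π/L)² = 9*π^2/4 and c = -34/3, the largest admissible constant is α = ((π/L)² + c)/((π/L)² + 1).
Simplifying, α = (-136 + 27*π^2)/(3*(4 + 9*π^2)).


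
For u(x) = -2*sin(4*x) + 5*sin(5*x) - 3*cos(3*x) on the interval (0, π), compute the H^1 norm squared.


||u||_{H^1(0,π)}^2 = 960/7 + 404*π

u'(x) = 9*sin(3*x) - 8*cos(4*x) + 25*cos(5*x).
Expand u² and (u')² and integrate term by term on (0, π), using: for integers n ≥ 1, ∫_0^π sin²(nx) dx = ∫_0^π cos²(nx) dx = π/2; for n ≠ n', ∫_0^π sin(nx)sin(n'x) dx = ∫_0^π cos(nx)cos(n'x) dx = 0; and by product-to-sum, ∫_0^π sin(nx)cos(n'x) dx = ½∫_0^π [sin((n+n')x) + sin((n−n')x)] dx, which is 0 when n+n' is even and 2n/(n²−n'²) when n+n' is odd (it need not vanish on (0, π)).
  u² squared terms: (-3)²·∫cos(3x)² dx = 9·π/2 = 9*π/2;  (-2)²·∫sin(4x)² dx = 4·π/2 = 2*π;  (5)²·∫sin(5x)² dx = 25·π/2 = 25*π/2.
  u² cross terms: 2·(-3)·(-2)·∫cos(3x)·sin(4x) dx = 12·(8/7) = 96/7;  2·(-3)·(5)·∫cos(3x)·sin(5x) dx = -30·(0) = 0;  2·(-2)·(5)·∫sin(4x)·sin(5x) dx = -20·(0) = 0.
  So ∫_0^π u² dx = 9*π/2 + 2*π + 25*π/2 + 96/7 + 0 + 0 = 96/7 + 19*π.
  (u')² squared terms: (-8)²·∫cos(4x)² dx = 64·π/2 = 32*π;  (9)²·∫sin(3x)² dx = 81·π/2 = 81*π/2;  (25)²·∫cos(5x)² dx = 625·π/2 = 625*π/2.
  (u')² cross terms: 2·(-8)·(9)·∫cos(4x)·sin(3x) dx = -144·(-6/7) = 864/7;  2·(-8)·(25)·∫cos(4x)·cos(5x) dx = -400·(0) = 0;  2·(9)·(25)·∫sin(3x)·cos(5x) dx = 450·(0) = 0.
  So ∫_0^π (u')² dx = 32*π + 81*π/2 + 625*π/2 + 864/7 + 0 + 0 = 864/7 + 385*π.
||u||_{H^1}^2 = (96/7 + 19*π) + (864/7 + 385*π) = 960/7 + 404*π.


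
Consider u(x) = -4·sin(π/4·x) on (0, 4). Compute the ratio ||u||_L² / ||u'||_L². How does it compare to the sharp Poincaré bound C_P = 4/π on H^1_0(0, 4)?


||u||_L² / ||u'||_L² = 4/π = C_P.

u(x) = -4·sin(π/4·x), so u'(x) = -π*cos(π*x/4).
Writing u(x) = A·sin(kπx/L) with A = -4 and k = 1, use ∫_0^L sin²(kπx/L) dx = L/2 and ∫_0^L cos²(kπx/L) dx = L/2.
u² = 16·sin²(π/4·x) and (u')² = π^2·cos²(π/4·x), and each of sin², cos² integrates to L/2 = 2 over (0, 4).
∫_0^4 u² dx = 32, so ||u||_L² = 4*sqrt(2).
∫_0^4 (u')² dx = 2*π^2, so ||u'||_L² = sqrt(2)*π.
Ratio ||u||_L² / ||u'||_L² = 4/π.
Sharp Poincaré constant on H^1_0(0, 4) is C_P = L/π = 4/π, achieved by sin(π/4·x).
This is the k = 1 eigenfunction (up to amplitude), so the ratio equals the sharp Poincaré constant exactly.


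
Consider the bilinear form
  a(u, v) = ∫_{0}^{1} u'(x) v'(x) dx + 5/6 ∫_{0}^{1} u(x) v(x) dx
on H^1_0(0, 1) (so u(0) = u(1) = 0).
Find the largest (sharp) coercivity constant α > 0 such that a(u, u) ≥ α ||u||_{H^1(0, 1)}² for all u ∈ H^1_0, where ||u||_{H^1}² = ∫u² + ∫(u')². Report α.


α = (5/6 + π^2)/(1 + π^2)

Coercivity of a(·,·) on H^1_0(0, 1) means a(u, u) ≥ α ||u||_{H^1}² for every u ∈ H^1_0.
The interval has length L = 1, and Poincaré/coercivity depend only on L. Here a(u, u) = ∫(u')² + (5/6)·∫u².
Here 0 < c = 5/6 < 1. The condition a(u,u) ≥ α||u||_{H^1}² reads (1−α)∫(u')² ≥ (α−c)∫u². Any admissible α is ≤ 1 (rapidly oscillating u have ∫u²/∫(u')² → 0), and α = 1 would force 0 ≥ (1−c)∫u², impossible since c < 1; so 1−α > 0. By the sharp Poincaré inequality on H^1_0 of an interval of length L, ∫(u')² ≥ (π/L)²∫u² with equality for the first sine mode sin(π(x−x₀)/L) (x₀ the left endpoint), so the inequality holds for all u iff (1−α)(π/L)² ≥ α − c, i.e. α ≤ ((π/L)² + c)/((π/L)² + 1) = (1 + c(L/π)²)/(1 + (L/π)²). With (π/L)² = π^2 and c = 5/6, the largest admissible constant is α = ((π/L)² + c)/((π/L)² + 1).
Simplifying, α = (5/6 + π^2)/(1 + π^2).


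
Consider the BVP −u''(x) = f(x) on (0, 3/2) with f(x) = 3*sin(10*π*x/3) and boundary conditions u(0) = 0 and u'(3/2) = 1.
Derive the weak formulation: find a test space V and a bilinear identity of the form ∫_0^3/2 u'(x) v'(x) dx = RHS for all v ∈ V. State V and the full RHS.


V = {v ∈ H^1(0, 3/2) : v(0) = 0} (test functions vanish at x = 0 where u is specified); weak form: ∫_0^3/2 u'v' dx = ∫_0^3/2 (3*sin(10*π*x/3)) v dx + v(3/2) for all v ∈ V.

Multiply both sides by a test function v and integrate from 0 to 3/2:
  ∫_0^3/2 −u''(x) v(x) dx = ∫_0^3/2 f(x) v(x) dx.
Integrate the LHS by parts once:
  ∫_0^3/2 −u'' v dx = −[u'(x) v(x)]_0^3/2 + ∫_0^3/2 u'(x) v'(x) dx.
Thus ∫_0^3/2 u'(x) v'(x) dx = ∫_0^3/2 f(x) v(x) dx + [u'(x) v(x)]_0^3/2.
Choose V so that boundary terms are either known or forced to vanish.
Mixed BC: u(0) = 0 (Dirichlet) and u'(3/2) = 1 (Neumann). Define V = {v ∈ H^1(0, 3/2) : v(0) = 0}. Then [u' v]_0^3/2 = u'(3/2)·v(3/2) − u'(0)·0 = v(3/2).
Weak formulation: find u (satisfying any essential BC) such that ∫_0^3/2 u'(x) v'(x) dx = ∫_0^3/2 f v dx + v(3/2) for all v ∈ V (Dirichlet at 0 absorbed into V; Neumann datum at x = 3/2 contributes the boundary term).
Substituting f(x) = 3*sin(10*π*x/3), the right-hand side is ∫_0^3/2 (3*sin(10*π*x/3)) v dx + v(3/2).


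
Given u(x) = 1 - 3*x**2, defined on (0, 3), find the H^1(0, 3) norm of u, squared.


||u||_{H^1}^2 = 3552/5

The H^1 norm (squared) on an interval (0, L) is
  ||u||_{H^1}^2 = ∫_0^L u(x)^2 dx + ∫_0^L u'(x)^2 dx.
Compute u'(x) = -6*x.
Then u(x)^2 = 9*x**4 - 6*x**2 + 1 and u'(x)^2 = 36*x**2.
Integrate each monomial from 0 to 3 using ∫_0^3 c·x^n dx = c·3^(n+1)/(n+1):
  ∫_0^3 u(x)^2 dx = ∫_0^3 (9*x^4 - 6*x^2 + 1) dx. Term by term:
    ∫_0^3 9*x^4 dx = 2187/5;  ∫_0^3 -6*x^2 dx = -54;  ∫_0^3 1 dx = 3.
  Sum: 2187/5 − 54 + 3 = 1932/5.
  ∫_0^3 u'(x)^2 dx = ∫_0^3 (36*x^2) dx. Term by term:
    ∫_0^3 36*x^2 dx = 324.
Adding: ||u||_{H^1}^2 = 1932/5 + 324 = 3552/5.


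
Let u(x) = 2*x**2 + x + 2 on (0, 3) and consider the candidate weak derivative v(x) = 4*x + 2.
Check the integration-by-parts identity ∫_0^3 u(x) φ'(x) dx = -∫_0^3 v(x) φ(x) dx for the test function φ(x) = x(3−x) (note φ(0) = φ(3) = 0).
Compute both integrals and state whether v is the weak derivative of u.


LHS = -63/2, RHS = -36. No, v is not the weak derivative of u.

u(x) = 2*x**2 + x + 2, classical derivative u'(x) = 4*x + 1.
φ(x) = x(3−x), so φ'(x) = 3 - 2*x.
Note φ(0) = φ(3) = 0, so the boundary term u·φ vanishes.
LHS = ∫_0^3 u(x) φ'(x) dx = ∫_0^3 (-4*x^3 + 4*x^2 - x + 6) dx. Term by term:
  ∫_0^3 -4*x^3 dx = -81;  ∫_0^3 4*x^2 dx = 36;  ∫_0^3 -x dx = -9/2;
  ∫_0^3 6 dx = 18.
Sum: -81 + 36 − 9/2 + 18 = -63/2.
So LHS = -63/2.
∫_0^3 v(x) φ(x) dx = ∫_0^3 (-4*x^3 + 10*x^2 + 6*x) dx. Term by term:
  ∫_0^3 -4*x^3 dx = -81;  ∫_0^3 10*x^2 dx = 90;  ∫_0^3 6*x dx = 27.
Sum: -81 + 90 + 27 = 36.
So RHS = -∫_0^3 v(x) φ(x) dx = -36.
LHS − RHS = 9/2 ≠ 0, so the identity fails.
(For a valid weak derivative the identity must hold for EVERY test function, in particular this one. The failure shows v is NOT the weak derivative of u.)
Correct weak derivative would be u'(x) = 4*x + 1.


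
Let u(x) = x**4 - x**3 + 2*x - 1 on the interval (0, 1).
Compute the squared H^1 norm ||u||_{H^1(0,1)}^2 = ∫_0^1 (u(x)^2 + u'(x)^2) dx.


||u||_{H^1}^2 = 5531/1260

The H^1 norm (squared) on an interval (0, L) is
  ||u||_{H^1}^2 = ∫_0^L u(x)^2 dx + ∫_0^L u'(x)^2 dx.
Compute u'(x) = 4*x**3 - 3*x**2 + 2.
Then u(x)^2 = x**8 - 2*x**7 + x**6 + 4*x**5 - 6*x**4 + 2*x**3 + 4*x**2 - 4*x + 1 and u'(x)^2 = 16*x**6 - 24*x**5 + 9*x**4 + 16*x**3 - 12*x**2 + 4.
Integrate each monomial from 0 to 1 using ∫_0^1 c·x^n dx = c·1^(n+1)/(n+1):
  ∫_0^1 u(x)^2 dx = ∫_0^1 (x^8 - 2*x^7 + x^6 + 4*x^5 - 6*x^4 + 2*x^3 + 4*x^2 - 4*x + 1) dx. Term by term:
    ∫_0^1 x^8 dx = 1/9;  ∫_0^1 -2*x^7 dx = -1/4;  ∫_0^1 x^6 dx = 1/7;
    ∫_0^1 4*x^5 dx = 2/3;  ∫_0^1 -6*x^4 dx = -6/5;  ∫_0^1 2*x^3 dx = 1/2;
    ∫_0^1 4*x^2 dx = 4/3;  ∫_0^1 -4*x dx = -2;  ∫_0^1 1 dx = 1.
  Sum: 1/9 − 1/4 + 1/7 + 2/3 − 6/5 + 1/2 + 4/3 − 2 + 1 = 383/1260.
  ∫_0^1 u'(x)^2 dx = ∫_0^1 (16*x^6 - 24*x^5 + 9*x^4 + 16*x^3 - 12*x^2 + 4) dx. Term by term:
    ∫_0^1 16*x^6 dx = 16/7;  ∫_0^1 -24*x^5 dx = -4;  ∫_0^1 9*x^4 dx = 9/5;
    ∫_0^1 16*x^3 dx = 4;  ∫_0^1 -12*x^2 dx = -4;  ∫_0^1 4 dx = 4.
  Sum: 16/7 − 4 + 9/5 + 4 − 4 + 4 = 143/35.
Adding: ||u||_{H^1}^2 = 383/1260 + 143/35 = 5531/1260.


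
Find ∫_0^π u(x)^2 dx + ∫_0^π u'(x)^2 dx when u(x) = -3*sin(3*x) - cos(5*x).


||u||_{H^1(0,π)}^2 = 58*π

u'(x) = 5*sin(5*x) - 9*cos(3*x).
Expand u² and (u')² and integrate term by term on (0, π), using: for integers n ≥ 1, ∫_0^π sin²(nx) dx = ∫_0^π cos²(nx) dx = π/2; for n ≠ n', ∫_0^π sin(nx)sin(n'x) dx = ∫_0^π cos(nx)cos(n'x) dx = 0; and by product-to-sum, ∫_0^π sin(nx)cos(n'x) dx = ½∫_0^π [sin((n+n')x) + sin((n−n')x)] dx, which is 0 when n+n' is even and 2n/(n²−n'²) when n+n' is odd (it need not vanish on (0, π)).
  u² squared terms: (-1)²·∫cos(5x)² dx = 1·π/2 = π/2;  (-3)²·∫sin(3x)² dx = 9·π/2 = 9*π/2.
  u² cross terms: 2·(-1)·(-3)·∫cos(5x)·sin(3x) dx = 6·(0) = 0.
  So ∫_0^π u² dx = π/2 + 9*π/2 + 0 = 5*π.
  (u')² squared terms: (-9)²·∫cos(3x)² dx = 81·π/2 = 81*π/2;  (5)²·∫sin(5x)² dx = 25·π/2 = 25*π/2.
  (u')² cross terms: 2·(-9)·(5)·∫cos(3x)·sin(5x) dx = -90·(0) = 0.
  So ∫_0^π (u')² dx = 81*π/2 + 25*π/2 + 0 = 53*π.
||u||_{H^1}^2 = (5*π) + (53*π) = 58*π.


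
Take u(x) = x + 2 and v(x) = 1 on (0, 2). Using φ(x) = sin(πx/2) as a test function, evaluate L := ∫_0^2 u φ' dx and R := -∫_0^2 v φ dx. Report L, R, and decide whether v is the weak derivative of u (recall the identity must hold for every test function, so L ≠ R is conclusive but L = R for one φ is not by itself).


LHS = -4/π, RHS = -4/π. Yes, v = u' weakly.

u(x) = x + 2, classical derivative u'(x) = 1.
φ(x) = sin(πx/2), so φ'(x) = π*cos(π*x/2)/2.
Note φ(0) = φ(2) = 0, so the boundary term u·φ vanishes.
LHS = ∫_0^2 u(x) φ'(x) dx = ∫_0^2 (π*x*cos(π*x/2)/2 + π*cos(π*x/2)) dx. Term by term:
  ∫_0^2 π*cos(π*x/2) dx = 0;  ∫_0^2 π*x*cos(π*x/2)/2 dx = -4/π.
Sum: 0 − 4/π = -4/π.
So LHS = -4/π.
∫_0^2 v(x) φ(x) dx = ∫_0^2 (sin(π*x/2)) dx. Term by term:
  ∫_0^2 sin(π*x/2) dx = 4/π.
So RHS = -∫_0^2 v(x) φ(x) dx = -4/π.
LHS = RHS, so the identity holds for this test φ.
Moreover u is smooth here and v(x) = u'(x) = 1 pointwise, so the identity holds for every test function. Hence v is the weak derivative of u.


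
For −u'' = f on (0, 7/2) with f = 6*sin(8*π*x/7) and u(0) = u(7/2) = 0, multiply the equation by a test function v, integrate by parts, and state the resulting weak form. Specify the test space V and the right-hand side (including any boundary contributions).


V = H^1_0(0, 7/2) (so v(0) = v(7/2) = 0); weak form: ∫_0^7/2 u'v' dx = ∫_0^7/2 (6*sin(8*π*x/7)) v dx for all v ∈ V.

Multiply both sides by a test function v and integrate from 0 to 7/2:
  ∫_0^7/2 −u''(x) v(x) dx = ∫_0^7/2 f(x) v(x) dx.
Integrate the LHS by parts once:
  ∫_0^7/2 −u'' v dx = −[u'(x) v(x)]_0^7/2 + ∫_0^7/2 u'(x) v'(x) dx.
Thus ∫_0^7/2 u'(x) v'(x) dx = ∫_0^7/2 f(x) v(x) dx + [u'(x) v(x)]_0^7/2.
Choose V so that boundary terms are either known or forced to vanish.
u is Dirichlet: u(0) = u(7/2) = 0. Let V = H^1_0(0, 7/2); then v(0) = v(7/2) = 0, and [u' v]_0^7/2 = 0.
Weak formulation: find u (satisfying any essential BC) such that ∫_0^7/2 u'(x) v'(x) dx = ∫_0^7/2 f v dx for all v ∈ V.
Substituting f(x) = 6*sin(8*π*x/7), the right-hand side is ∫_0^7/2 (6*sin(8*π*x/7)) v dx.


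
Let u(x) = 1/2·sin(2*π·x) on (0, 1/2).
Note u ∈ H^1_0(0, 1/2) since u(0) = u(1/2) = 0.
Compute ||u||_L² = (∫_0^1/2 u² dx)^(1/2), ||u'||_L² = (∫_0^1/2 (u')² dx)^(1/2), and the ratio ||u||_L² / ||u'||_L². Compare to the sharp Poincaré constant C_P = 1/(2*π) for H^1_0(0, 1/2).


||u||_L² / ||u'||_L² = 1/(2*π) = C_P.

u(x) = 1/2·sin(2*π·x), so u'(x) = π*cos(2*π*x).
Writing u(x) = A·sin(kπx/L) with A = 1/2 and k = 1, use ∫_0^L sin²(kπx/L) dx = L/2 and ∫_0^L cos²(kπx/L) dx = L/2.
u² = 1/4·sin²(2*π·x) and (u')² = π^2·cos²(2*π·x), and each of sin², cos² integrates to L/2 = 1/4 over (0, 1/2).
∫_0^1/2 u² dx = 1/16, so ||u||_L² = 1/4.
∫_0^1/2 (u')² dx = π^2/4, so ||u'||_L² = π/2.
Ratio ||u||_L² / ||u'||_L² = 1/(2*π).
Sharp Poincaré constant on H^1_0(0, 1/2) is C_P = L/π = 1/(2*π), achieved by sin(2*π·x).
This is the k = 1 eigenfunction (up to amplitude), so the ratio equals the sharp Poincaré constant exactly.


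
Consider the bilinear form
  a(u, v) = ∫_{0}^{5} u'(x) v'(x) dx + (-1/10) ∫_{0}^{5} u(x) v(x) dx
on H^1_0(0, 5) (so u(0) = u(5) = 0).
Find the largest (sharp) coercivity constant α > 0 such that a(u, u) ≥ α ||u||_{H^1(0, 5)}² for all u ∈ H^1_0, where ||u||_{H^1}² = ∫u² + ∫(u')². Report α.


α = (-5/2 + π^2)/(π^2 + 25)

Coercivity of a(·,·) on H^1_0(0, 5) means a(u, u) ≥ α ||u||_{H^1}² for every u ∈ H^1_0.
The interval has length L = 5, and Poincaré/coercivity depend only on L. Here a(u, u) = ∫(u')² + (-1/10)·∫u².
Here c = -1/10 < 0 with |c| < (π/L)² = π^2/25, so coercivity still holds. The condition a(u,u) ≥ α||u||_{H^1}² reads (1−α)∫(u')² ≥ (α−c)∫u². Any admissible α is ≤ 1 (rapidly oscillating u have ∫u²/∫(u')² → 0), and α = 1 would force 0 ≥ (1−c)∫u², impossible since c < 1; so 1−α > 0. By the sharp Poincaré inequality on H^1_0 of an interval of length L, ∫(u')² ≥ (π/L)²∫u² with equality for the first sine mode sin(π(x−x₀)/L) (x₀ the left endpoint), so the inequality holds for all u iff (1−α)(π/L)² ≥ α − c, i.e. α ≤ ((π/L)² + c)/((π/L)² + 1) = (1 + c(L/π)²)/(1 + (L/π)²). (Direct route, valid since c ≤ 0: Poincaré gives c∫u² ≥ c(L/π)²∫(u')², so a(u,u) ≥ (1 + c(L/π)²)∫(u')², while ||u||_{H^1}² ≤ (1 + (L/π)²)∫(u')²; dividing yields the same α.) With (π/L)² = π^2/25 and c = -1/10, the largest admissible constant is α = ((π/L)² + c)/((π/L)² + 1).
Simplifying, α = (-5/2 + π^2)/(π^2 + 25).


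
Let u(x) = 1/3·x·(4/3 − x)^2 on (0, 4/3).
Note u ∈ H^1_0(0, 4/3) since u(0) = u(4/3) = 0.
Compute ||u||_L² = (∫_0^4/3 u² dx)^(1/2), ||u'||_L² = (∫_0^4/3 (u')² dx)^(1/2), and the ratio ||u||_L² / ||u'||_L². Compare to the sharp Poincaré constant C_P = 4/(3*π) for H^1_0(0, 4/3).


||u||_L² / ||u'||_L² = 2*sqrt(14)/21 < C_P = 4/(3*π).

u(x) = 1/3·x·(4/3 − x)^2, so u'(x) = (3*x - 4)*(9*x - 4)/27.
u(x) = 1/3·x·(4/3 − x)^2 vanishes at x = 0 and x = 4/3, so u ∈ H^1_0(0, 4/3). Differentiate via the product rule and integrate the resulting polynomials term by term.
  ∫_0^4/3 u² dx = ∫_0^4/3 (x^6/9 - 16*x^5/27 + 32*x^4/27 - 256*x^3/243 + 256*x^2/729) dx. Term by term:
    ∫_0^4/3 x^6/9 dx = 16384/137781;  ∫_0^4/3 -16*x^5/27 dx = -32768/59049;  ∫_0^4/3 32*x^4/27 dx = 32768/32805;
    ∫_0^4/3 -256*x^3/243 dx = -16384/19683;  ∫_0^4/3 256*x^2/729 dx = 16384/59049.
  Sum: 16384/137781 − 32768/59049 + 32768/32805 − 16384/19683 + 16384/59049 = 16384/2066715.
  ∫_0^4/3 (u')² dx = ∫_0^4/3 (x^4 - 32*x^3/9 + 352*x^2/81 - 512*x/243 + 256/729) dx. Term by term:
    ∫_0^4/3 x^4 dx = 1024/1215;  ∫_0^4/3 -32*x^3/9 dx = -2048/729;  ∫_0^4/3 352*x^2/81 dx = 22528/6561;
    ∫_0^4/3 -512*x/243 dx = -4096/2187;  ∫_0^4/3 256/729 dx = 1024/2187.
  Sum: 1024/1215 − 2048/729 + 22528/6561 − 4096/2187 + 1024/2187 = 2048/32805.
∫_0^4/3 u² dx = 16384/2066715, so ||u||_L² = 128*sqrt(35)/8505.
∫_0^4/3 (u')² dx = 2048/32805, so ||u'||_L² = 32*sqrt(10)/405.
Ratio ||u||_L² / ||u'||_L² = 2*sqrt(14)/21.
Sharp Poincaré constant on H^1_0(0, 4/3) is C_P = L/π = 4/(3*π), achieved by sin(3*π/4·x).
A polynomial bump cannot attain the sharp Poincaré constant (only the first sine eigenfunction does), so the ratio is strictly less than C_P, consistent with ||u||_L² ≤ C_P ||u'||_L².


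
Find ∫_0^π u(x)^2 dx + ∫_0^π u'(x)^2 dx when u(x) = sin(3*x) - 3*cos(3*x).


||u||_{H^1(0,π)}^2 = 50*π

u'(x) = 9*sin(3*x) + 3*cos(3*x).
Expand u² and (u')² and integrate term by term on (0, π), using: for integers n ≥ 1, ∫_0^π sin²(nx) dx = ∫_0^π cos²(nx) dx = π/2; for n ≠ n', ∫_0^π sin(nx)sin(n'x) dx = ∫_0^π cos(nx)cos(n'x) dx = 0; and by product-to-sum, ∫_0^π sin(nx)cos(n'x) dx = ½∫_0^π [sin((n+n')x) + sin((n−n')x)] dx, which is 0 when n+n' is even and 2n/(n²−n'²) when n+n' is odd (it need not vanish on (0, π)).
  u² squared terms: (-3)²·∫cos(3x)² dx = 9·π/2 = 9*π/2;  (1)²·∫sin(3x)² dx = 1·π/2 = π/2.
  u² cross terms: 2·(-3)·(1)·∫cos(3x)·sin(3x) dx = -6·(0) = 0.
  So ∫_0^π u² dx = 9*π/2 + π/2 + 0 = 5*π.
  (u')² squared terms: (3)²·∫cos(3x)² dx = 9·π/2 = 9*π/2;  (9)²·∫sin(3x)² dx = 81·π/2 = 81*π/2.
  (u')² cross terms: 2·(3)·(9)·∫cos(3x)·sin(3x) dx = 54·(0) = 0.
  So ∫_0^π (u')² dx = 9*π/2 + 81*π/2 + 0 = 45*π.
||u||_{H^1}^2 = (5*π) + (45*π) = 50*π.


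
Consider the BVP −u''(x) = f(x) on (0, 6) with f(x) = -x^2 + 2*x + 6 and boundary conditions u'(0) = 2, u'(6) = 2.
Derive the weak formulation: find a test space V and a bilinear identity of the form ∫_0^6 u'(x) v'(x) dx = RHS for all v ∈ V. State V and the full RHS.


V = H^1(0, 6) (v unrestricted at boundary; u is determined up to an additive constant); weak form: ∫_0^6 u'v' dx = ∫_0^6 (-x^2 + 2*x + 6) v dx + 2·v(6) − 2·v(0) for all v ∈ V.

Multiply both sides by a test function v and integrate from 0 to 6:
  ∫_0^6 −u''(x) v(x) dx = ∫_0^6 f(x) v(x) dx.
Integrate the LHS by parts once:
  ∫_0^6 −u'' v dx = −[u'(x) v(x)]_0^6 + ∫_0^6 u'(x) v'(x) dx.
Thus ∫_0^6 u'(x) v'(x) dx = ∫_0^6 f(x) v(x) dx + [u'(x) v(x)]_0^6.
Choose V so that boundary terms are either known or forced to vanish.
u has inhomogeneous Neumann u'(0) = 2, u'(6) = 2. [u' v]_0^6 = (2)·v(6) − (2)·v(0) = 2·v(6) − 2·v(0). Take V = H^1(0, 6); boundary term becomes part of RHS.
Weak formulation: find u (satisfying any essential BC) such that ∫_0^6 u'(x) v'(x) dx = ∫_0^6 f v dx + 2·v(6) − 2·v(0) for all v ∈ V (Neumann data are natural BCs: they enter the RHS as boundary terms).
Substituting f(x) = -x^2 + 2*x + 6, the right-hand side is ∫_0^6 (-x^2 + 2*x + 6) v dx + 2·v(6) − 2·v(0).
Compatibility check (pure Neumann): taking v ≡ 1 ∈ V gives 0 = ∫_0^6 f dx + (2) − (2), i.e. ∫_0^6 f dx must equal u'(0) − u'(6) = 0. Indeed ∫_0^6 (-x^2 + 2*x + 6) dx = 0, so the data are compatible. The solution is then unique only up to an additive constant (fix it e.g. by requiring ∫_0^6 u dx = 0).


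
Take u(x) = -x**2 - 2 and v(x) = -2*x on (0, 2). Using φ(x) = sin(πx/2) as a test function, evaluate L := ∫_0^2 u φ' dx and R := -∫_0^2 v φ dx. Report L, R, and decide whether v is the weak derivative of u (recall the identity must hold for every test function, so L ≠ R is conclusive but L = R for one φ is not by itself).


LHS = 8/π, RHS = 8/π. Yes, v = u' weakly.

u(x) = -x**2 - 2, classical derivative u'(x) = -2*x.
φ(x) = sin(πx/2), so φ'(x) = π*cos(π*x/2)/2.
Note φ(0) = φ(2) = 0, so the boundary term u·φ vanishes.
LHS = ∫_0^2 u(x) φ'(x) dx = ∫_0^2 (-π*x^2*cos(π*x/2)/2 - π*cos(π*x/2)) dx. Term by term:
  ∫_0^2 -π*cos(π*x/2) dx = 0;  ∫_0^2 -π*x^2*cos(π*x/2)/2 dx = 8/π.
Sum: 0 + 8/π = 8/π.
So LHS = 8/π.
∫_0^2 v(x) φ(x) dx = ∫_0^2 (-2*x*sin(π*x/2)) dx. Term by term:
  ∫_0^2 -2*x*sin(π*x/2) dx = -8/π.
So RHS = -∫_0^2 v(x) φ(x) dx = 8/π.
LHS = RHS, so the identity holds for this test φ.
Moreover u is smooth here and v(x) = u'(x) = -2*x pointwise, so the identity holds for every test function. Hence v is the weak derivative of u.


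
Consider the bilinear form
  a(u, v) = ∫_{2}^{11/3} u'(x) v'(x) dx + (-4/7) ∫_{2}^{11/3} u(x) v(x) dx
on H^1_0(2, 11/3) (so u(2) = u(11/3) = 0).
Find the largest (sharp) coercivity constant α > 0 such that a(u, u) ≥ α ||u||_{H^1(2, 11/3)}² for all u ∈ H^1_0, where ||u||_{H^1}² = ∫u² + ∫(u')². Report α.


α = (-100 + 63*π^2)/(7*(25 + 9*π^2))

Coercivity of a(·,·) on H^1_0(2, 11/3) means a(u, u) ≥ α ||u||_{H^1}² for every u ∈ H^1_0.
The interval has length L = 5/3, and Poincaré/coercivity depend only on L. Here a(u, u) = ∫(u')² + (-4/7)·∫u².
Here c = -4/7 < 0 with |c| < (π/L)² = 9*π^2/25, so coercivity still holds. The condition a(u,u) ≥ α||u||_{H^1}² reads (1−α)∫(u')² ≥ (α−c)∫u². Any admissible α is ≤ 1 (rapidly oscillating u have ∫u²/∫(u')² → 0), and α = 1 would force 0 ≥ (1−c)∫u², impossible since c < 1; so 1−α > 0. By the sharp Poincaré inequality on H^1_0 of an interval of length L, ∫(u')² ≥ (π/L)²∫u² with equality for the first sine mode sin(π(x−x₀)/L) (x₀ the left endpoint), so the inequality holds for all u iff (1−α)(π/L)² ≥ α − c, i.e. α ≤ ((π/L)² + c)/((π/L)² + 1) = (1 + c(L/π)²)/(1 + (L/π)²). (Direct route, valid since c ≤ 0: Poincaré gives c∫u² ≥ c(L/π)²∫(u')², so a(u,u) ≥ (1 + c(L/π)²)∫(u')², while ||u||_{H^1}² ≤ (1 + (L/π)²)∫(u')²; dividing yields the same α.) With (π/L)² = 9*π^2/25 and c = -4/7, the largest admissible constant is α = ((π/L)² + c)/((π/L)² + 1).
Simplifying, α = (-100 + 63*π^2)/(7*(25 + 9*π^2)).


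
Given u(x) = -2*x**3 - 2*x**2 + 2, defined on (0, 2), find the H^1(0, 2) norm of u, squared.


||u||_{H^1}^2 = 12680/21

The H^1 norm (squared) on an interval (0, L) is
  ||u||_{H^1}^2 = ∫_0^L u(x)^2 dx + ∫_0^L u'(x)^2 dx.
Compute u'(x) = -6*x**2 - 4*x.
Then u(x)^2 = 4*x**6 + 8*x**5 + 4*x**4 - 8*x**3 - 8*x**2 + 4 and u'(x)^2 = 36*x**4 + 48*x**3 + 16*x**2.
Integrate each monomial from 0 to 2 using ∫_0^2 c·x^n dx = c·2^(n+1)/(n+1):
  ∫_0^2 u(x)^2 dx = ∫_0^2 (4*x^6 + 8*x^5 + 4*x^4 - 8*x^3 - 8*x^2 + 4) dx. Term by term:
    ∫_0^2 4*x^6 dx = 512/7;  ∫_0^2 8*x^5 dx = 256/3;  ∫_0^2 4*x^4 dx = 128/5;
    ∫_0^2 -8*x^3 dx = -32;  ∫_0^2 -8*x^2 dx = -64/3;  ∫_0^2 4 dx = 8.
  Sum: 512/7 + 256/3 + 128/5 − 32 − 64/3 + 8 = 4856/35.
  ∫_0^2 u'(x)^2 dx = ∫_0^2 (36*x^4 + 48*x^3 + 16*x^2) dx. Term by term:
    ∫_0^2 36*x^4 dx = 1152/5;  ∫_0^2 48*x^3 dx = 192;  ∫_0^2 16*x^2 dx = 128/3.
  Sum: 1152/5 + 192 + 128/3 = 6976/15.
Adding: ||u||_{H^1}^2 = 4856/35 + 6976/15 = 12680/21.


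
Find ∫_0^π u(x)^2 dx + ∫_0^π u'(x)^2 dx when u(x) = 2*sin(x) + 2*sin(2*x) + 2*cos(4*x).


||u||_{H^1(0,π)}^2 = -272/15 + 48*π

u'(x) = -8*sin(4*x) + 2*cos(x) + 4*cos(2*x).
Expand u² and (u')² and integrate term by term on (0, π), using: for integers n ≥ 1, ∫_0^π sin²(nx) dx = ∫_0^π cos²(nx) dx = π/2; for n ≠ n', ∫_0^π sin(nx)sin(n'x) dx = ∫_0^π cos(nx)cos(n'x) dx = 0; and by product-to-sum, ∫_0^π sin(nx)cos(n'x) dx = ½∫_0^π [sin((n+n')x) + sin((n−n')x)] dx, which is 0 when n+n' is even and 2n/(n²−n'²) when n+n' is odd (it need not vanish on (0, π)).
  u² squared terms: (2)²·∫cos(4x)² dx = 4·π/2 = 2*π;  (2)²·∫sin(x)² dx = 4·π/2 = 2*π;  (2)²·∫sin(2x)² dx = 4·π/2 = 2*π.
  u² cross terms: 2·(2)·(2)·∫cos(4x)·sin(x) dx = 8·(-2/15) = -16/15;  2·(2)·(2)·∫cos(4x)·sin(2x) dx = 8·(0) = 0;  2·(2)·(2)·∫sin(x)·sin(2x) dx = 8·(0) = 0.
  So ∫_0^π u² dx = 2*π + 2*π + 2*π − 16/15 + 0 + 0 = -16/15 + 6*π.
  (u')² squared terms: (-8)²·∫sin(4x)² dx = 64·π/2 = 32*π;  (2)²·∫cos(x)² dx = 4·π/2 = 2*π;  (4)²·∫cos(2x)² dx = 16·π/2 = 8*π.
  (u')² cross terms: 2·(-8)·(2)·∫sin(4x)·cos(x) dx = -32·(8/15) = -256/15;  2·(-8)·(4)·∫sin(4x)·cos(2x) dx = -64·(0) = 0;  2·(2)·(4)·∫cos(x)·cos(2x) dx = 16·(0) = 0.
  So ∫_0^π (u')² dx = 32*π + 2*π + 8*π − 256/15 + 0 + 0 = -256/15 + 42*π.
||u||_{H^1}^2 = (-16/15 + 6*π) + (-256/15 + 42*π) = -272/15 + 48*π.


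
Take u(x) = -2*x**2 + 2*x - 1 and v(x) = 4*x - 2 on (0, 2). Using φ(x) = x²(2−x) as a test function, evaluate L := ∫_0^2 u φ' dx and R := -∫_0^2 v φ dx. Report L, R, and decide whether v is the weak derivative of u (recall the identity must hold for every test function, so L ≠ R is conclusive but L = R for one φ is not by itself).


LHS = 56/15, RHS = -56/15. No, v is not the weak derivative of u.

u(x) = -2*x**2 + 2*x - 1, classical derivative u'(x) = 2 - 4*x.
φ(x) = x²(2−x), so φ'(x) = x*(4 - 3*x).
Note φ(0) = φ(2) = 0, so the boundary term u·φ vanishes.
LHS = ∫_0^2 u(x) φ'(x) dx = ∫_0^2 (6*x^4 - 14*x^3 + 11*x^2 - 4*x) dx. Term by term:
  ∫_0^2 6*x^4 dx = 192/5;  ∫_0^2 -14*x^3 dx = -56;  ∫_0^2 11*x^2 dx = 88/3;
  ∫_0^2 -4*x dx = -8.
Sum: 192/5 − 56 + 88/3 − 8 = 56/15.
So LHS = 56/15.
∫_0^2 v(x) φ(x) dx = ∫_0^2 (-4*x^4 + 10*x^3 - 4*x^2) dx. Term by term:
  ∫_0^2 -4*x^4 dx = -128/5;  ∫_0^2 10*x^3 dx = 40;  ∫_0^2 -4*x^2 dx = -32/3.
Sum: -128/5 + 40 − 32/3 = 56/15.
So RHS = -∫_0^2 v(x) φ(x) dx = -56/15.
LHS − RHS = 112/15 ≠ 0, so the identity fails.
(For a valid weak derivative the identity must hold for EVERY test function, in particular this one. The failure shows v is NOT the weak derivative of u.)
Correct weak derivative would be u'(x) = 2 - 4*x.


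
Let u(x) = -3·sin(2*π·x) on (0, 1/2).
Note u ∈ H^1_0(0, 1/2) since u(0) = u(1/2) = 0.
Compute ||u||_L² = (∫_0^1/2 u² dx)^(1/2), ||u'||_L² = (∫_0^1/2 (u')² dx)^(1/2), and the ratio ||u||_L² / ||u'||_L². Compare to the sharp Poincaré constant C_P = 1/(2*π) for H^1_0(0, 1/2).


||u||_L² / ||u'||_L² = 1/(2*π) = C_P.

u(x) = -3·sin(2*π·x), so u'(x) = -6*π*cos(2*π*x).
Writing u(x) = A·sin(kπx/L) with A = -3 and k = 1, use ∫_0^L sin²(kπx/L) dx = L/2 and ∫_0^L cos²(kπx/L) dx = L/2.
u² = 9·sin²(2*π·x) and (u')² = 36*π^2·cos²(2*π·x), and each of sin², cos² integrates to L/2 = 1/4 over (0, 1/2).
∫_0^1/2 u² dx = 9/4, so ||u||_L² = 3/2.
∫_0^1/2 (u')² dx = 9*π^2, so ||u'||_L² = 3*π.
Ratio ||u||_L² / ||u'||_L² = 1/(2*π).
Sharp Poincaré constant on H^1_0(0, 1/2) is C_P = L/π = 1/(2*π), achieved by sin(2*π·x).
This is the k = 1 eigenfunction (up to amplitude), so the ratio equals the sharp Poincaré constant exactly.


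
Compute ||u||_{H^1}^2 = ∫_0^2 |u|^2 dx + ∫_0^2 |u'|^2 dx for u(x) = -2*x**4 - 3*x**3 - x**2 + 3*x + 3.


||u||_{H^1}^2 = 171352/45

The H^1 norm (squared) on an interval (0, L) is
  ||u||_{H^1}^2 = ∫_0^L u(x)^2 dx + ∫_0^L u'(x)^2 dx.
Compute u'(x) = -8*x**3 - 9*x**2 - 2*x + 3.
Then u(x)^2 = 4*x**8 + 12*x**7 + 13*x**6 - 6*x**5 - 29*x**4 - 24*x**3 + 3*x**2 + 18*x + 9 and u'(x)^2 = 64*x**6 + 144*x**5 + 113*x**4 - 12*x**3 - 50*x**2 - 12*x + 9.
Integrate each monomial from 0 to 2 using ∫_0^2 c·x^n dx = c·2^(n+1)/(n+1):
  ∫_0^2 u(x)^2 dx = ∫_0^2 (4*x^8 + 12*x^7 + 13*x^6 - 6*x^5 - 29*x^4 - 24*x^3 + 3*x^2 + 18*x + 9) dx. Term by term:
    ∫_0^2 4*x^8 dx = 2048/9;  ∫_0^2 12*x^7 dx = 384;  ∫_0^2 13*x^6 dx = 1664/7;
    ∫_0^2 -6*x^5 dx = -64;  ∫_0^2 -29*x^4 dx = -928/5;  ∫_0^2 -24*x^3 dx = -96;
    ∫_0^2 3*x^2 dx = 8;  ∫_0^2 18*x dx = 36;  ∫_0^2 9 dx = 18.
  Sum: 2048/9 + 384 + 1664/7 − 64 − 928/5 − 96 + 8 + 36 + 18 = 178186/315.
  ∫_0^2 u'(x)^2 dx = ∫_0^2 (64*x^6 + 144*x^5 + 113*x^4 - 12*x^3 - 50*x^2 - 12*x + 9) dx. Term by term:
    ∫_0^2 64*x^6 dx = 8192/7;  ∫_0^2 144*x^5 dx = 1536;  ∫_0^2 113*x^4 dx = 3616/5;
    ∫_0^2 -12*x^3 dx = -48;  ∫_0^2 -50*x^2 dx = -400/3;  ∫_0^2 -12*x dx = -24;
    ∫_0^2 9 dx = 18.
  Sum: 8192/7 + 1536 + 3616/5 − 48 − 400/3 − 24 + 18 = 340426/105.
Adding: ||u||_{H^1}^2 = 178186/315 + 340426/105 = 171352/45.
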